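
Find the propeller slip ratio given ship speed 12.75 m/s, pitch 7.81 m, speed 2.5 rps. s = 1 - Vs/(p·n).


Formula: s = 1 - Vs / (p * n)
Step 1 — p * n = 7.81 * 2.5 = 19.525
Step 2 — Vs / (p*n) = 12.75 / 19.525 = 0.653009 (6 d.p.)
Step 3 — s = 1 - 0.653009 = 0.346991

0.346991


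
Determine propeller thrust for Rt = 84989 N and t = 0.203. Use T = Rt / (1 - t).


Formula: T = Rt / (1 - t)
Step 1 — (1 - t) = 1 - 0.203 = 0.797
Step 2 — T = 84989 / 0.797 ≈ 106640 N (5 s.f.)

106640 N


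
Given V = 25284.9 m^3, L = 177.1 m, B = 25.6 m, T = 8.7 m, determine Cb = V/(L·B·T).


Formula: Cb = V / (L * B * T)
Step 1 — L * B * T = 177.1 * 25.6 * 8.7 = 39443.712 m^3
Step 2 — Cb = 25284.9 / 39443.712 ≈ 0.64104 (5 s.f.)

0.64104


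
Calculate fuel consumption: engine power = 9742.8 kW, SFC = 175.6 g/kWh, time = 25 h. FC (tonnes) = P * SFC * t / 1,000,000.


Formula: FC (tonnes) = P * SFC * t / 1,000,000
Step 1 — P * SFC * t = 9742.8 * 175.6 * 25 = 42770892.0 g
Step 2 — FC (tonnes) = 42770892.0 / 1,000,000 ≈ 42.771 tonnes (5 s.f.)

42.771 tonnes


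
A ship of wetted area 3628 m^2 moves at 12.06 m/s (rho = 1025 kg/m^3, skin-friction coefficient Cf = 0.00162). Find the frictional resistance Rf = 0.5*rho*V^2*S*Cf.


Formula: Rf = 0.5 * rho * V^2 * S * Cf
Step 1 — V^2 = 12.06^2 = 145.4436
Step 2 — 0.5 * rho * V^2 = 0.5 * 1025 * 145.4436 = 74539.845
Step 3 — Rf = 74539.845 * 3628 * 0.00162 ≈ 438100 N (5 s.f.)

438100 N


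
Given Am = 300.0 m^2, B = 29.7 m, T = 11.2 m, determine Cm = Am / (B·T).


Formula: Cm = Am / (B * T)
Step 1 — B * T = 29.7 * 11.2 = 332.64 m^2
Step 2 — Cm = 300.0 / 332.64 ≈ 0.90188 (5 s.f.)

0.90188


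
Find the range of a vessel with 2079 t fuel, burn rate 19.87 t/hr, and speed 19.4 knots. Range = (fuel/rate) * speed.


Formula: endurance = fuel / rate; range = endurance * speed
Step 1 — endurance = 2079 / 19.87 = 104.6301 hours
Step 2 — range = 104.6301 * 19.4 ≈ 2029.8 nautical miles (5 s.f.)

2029.8 NM


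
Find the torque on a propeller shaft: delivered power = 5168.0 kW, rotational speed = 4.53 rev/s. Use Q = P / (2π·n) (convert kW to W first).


Formula: Q = P_W / (2 * pi * n)
Step 1 — P_W = 5168.0 kW * 1000 = 5168000.0 W
Step 2 — 2 * pi * n = 2 * pi * 4.53 = 28.462829
Step 3 — Q = 5168000.0 / 28.462829 ≈ 181570 N·m (5 s.f.)

181570 N·m


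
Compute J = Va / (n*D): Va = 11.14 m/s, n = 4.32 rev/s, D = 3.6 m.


Formula: J = Va / (n * D)
Step 1 — n * D = 4.32 * 3.6 = 15.552
Step 2 — J = 11.14 / 15.552 ≈ 0.71631 (5 s.f.)

0.71631


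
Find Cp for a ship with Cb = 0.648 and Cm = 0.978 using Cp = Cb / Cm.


Formula: Cp = Cb / Cm
Substituting: Cp = 0.648 / 0.978
Result: Cp ≈ 0.66258 (5 s.f.)

0.66258


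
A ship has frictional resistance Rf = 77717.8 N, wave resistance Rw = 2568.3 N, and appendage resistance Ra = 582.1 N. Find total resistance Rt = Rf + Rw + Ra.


Formula: Rt = Rf + Rw + Ra
Substituting: Rt = 77717.8 + 2568.3 + 582.1
Result: Rt = 80868.2 N

80868.2 N


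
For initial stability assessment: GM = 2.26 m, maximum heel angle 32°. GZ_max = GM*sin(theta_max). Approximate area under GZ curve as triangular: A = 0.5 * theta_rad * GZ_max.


Formula: GZ_max = GM * sin(theta); Area = 0.5 * theta_rad * GZ_max
Step 1 — GZ_max = 2.26 * sin(32°) = 2.26 * 0.529919 = 1.197617 m
Step 2 — theta_rad = 32 * pi/180 = 0.558505 rad
Step 3 — Area = 0.5 * 0.558505 * 1.197617 ≈ 0.33444 m·rad (5 s.f.)

0.33444 m·rad


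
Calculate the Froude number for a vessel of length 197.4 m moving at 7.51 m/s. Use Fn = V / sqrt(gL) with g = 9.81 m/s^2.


Formula: Fn = V / sqrt(g * L)
Step 1 — g * L = 9.81 * 197.4 = 1936.494
Step 2 — sqrt(g * L) = sqrt(1936.494) = 44.005613
Step 3 — Fn = 7.51 / 44.005613 ≈ 0.17066 (5 s.f.)

0.17066


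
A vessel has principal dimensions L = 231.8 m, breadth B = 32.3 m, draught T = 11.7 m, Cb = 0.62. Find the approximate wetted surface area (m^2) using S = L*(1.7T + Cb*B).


Formula: S = 1.7*L*T + V/T with V = Cb*L*B*T, i.e. S = L * (1.7*T + Cb*B)
Step 1 — 1.7*T = 1.7 * 11.7 = 19.89 m
Step 2 — Cb*B = 0.62 * 32.3 = 20.026 m
Step 3 — 1.7*T + Cb*B = 19.89 + 20.026 = 39.916 m
Step 4 — S = 231.8 * 39.916 ≈ 9252.5 m^2 (5 s.f.)

9252.5 m^2


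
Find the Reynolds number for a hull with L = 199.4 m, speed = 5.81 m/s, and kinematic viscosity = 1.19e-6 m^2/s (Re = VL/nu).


Formula: Re = V * L / nu
Step 1 — V * L = 5.81 * 199.4 = 1158.514 m^2/s
Step 2 — Re = 1158.514 / 1.19e-6 = 9.74e+08

9.74e+08


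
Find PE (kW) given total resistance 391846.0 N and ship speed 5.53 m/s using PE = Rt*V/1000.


Formula: PE = Rt * V / 1000 (kW)
Step 1 — PE (W) = 391846.0 * 5.53 = 2166908.38 W
Step 2 — PE (kW) = 2166908.38 / 1000 ≈ 2166.9 kW (5 s.f.)

2166.9 kW


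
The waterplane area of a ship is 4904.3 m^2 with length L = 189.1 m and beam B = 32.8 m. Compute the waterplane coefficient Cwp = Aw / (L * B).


Formula: Cwp = Aw / (L * B)
Step 1 — L * B = 189.1 * 32.8 = 6202.48 m^2
Step 2 — Cwp = 4904.3 / 6202.48 ≈ 0.79070 (5 s.f.)

0.79070


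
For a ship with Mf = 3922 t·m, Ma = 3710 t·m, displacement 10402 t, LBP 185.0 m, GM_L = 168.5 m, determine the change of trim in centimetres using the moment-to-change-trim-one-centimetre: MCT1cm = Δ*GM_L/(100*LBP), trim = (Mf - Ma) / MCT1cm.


Formula: net trimming moment = Mf - Ma; MCT1cm = Δ*GM_L/(100*LBP); trim = net moment / MCT1cm
Step 1 — net trimming moment = 3922 - 3710 = 212 t·m
Step 2 — MCT1cm = 10402 * 168.5 / (100 * 185.0) = 94.7425 t·m/cm
Step 3 — trim = 212 / 94.7425 ≈ 2.2376 cm (5 s.f.)

2.2376 cm


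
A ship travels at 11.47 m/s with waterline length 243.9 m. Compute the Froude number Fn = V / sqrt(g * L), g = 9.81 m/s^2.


Formula: Fn = V / sqrt(g * L)
Step 1 — g * L = 9.81 * 243.9 = 2392.659
Step 2 — sqrt(g * L) = sqrt(2392.659) = 48.914814
Step 3 — Fn = 11.47 / 48.914814 ≈ 0.23449 (5 s.f.)

0.23449


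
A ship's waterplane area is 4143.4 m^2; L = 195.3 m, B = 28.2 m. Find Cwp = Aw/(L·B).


Formula: Cwp = Aw / (L * B)
Step 1 — L * B = 195.3 * 28.2 = 5507.46 m^2
Step 2 — Cwp = 4143.4 / 5507.46 ≈ 0.75233 (5 s.f.)

0.75233


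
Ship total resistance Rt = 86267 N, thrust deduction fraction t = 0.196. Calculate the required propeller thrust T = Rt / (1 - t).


Formula: T = Rt / (1 - t)
Step 1 — (1 - t) = 1 - 0.196 = 0.804
Step 2 — T = 86267 / 0.804 ≈ 107300 N (5 s.f.)

107300 N


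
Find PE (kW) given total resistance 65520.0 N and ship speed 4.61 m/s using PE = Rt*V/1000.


Formula: PE = Rt * V / 1000 (kW)
Step 1 — PE (W) = 65520.0 * 4.61 = 302047.2 W
Step 2 — PE (kW) = 302047.2 / 1000 ≈ 302.05 kW (5 s.f.)

302.05 kW


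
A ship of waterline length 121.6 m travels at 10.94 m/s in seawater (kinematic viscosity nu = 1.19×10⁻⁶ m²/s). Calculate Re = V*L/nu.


Formula: Re = V * L / nu
Step 1 — V * L = 10.94 * 121.6 = 1330.304 m^2/s
Step 2 — Re = 1330.304 / 1.19e-6 = 1.12e+09

1.12e+09


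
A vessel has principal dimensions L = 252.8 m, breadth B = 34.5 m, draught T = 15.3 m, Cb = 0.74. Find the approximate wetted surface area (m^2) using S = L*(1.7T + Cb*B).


Formula: S = 1.7*L*T + V/T with V = Cb*L*B*T, i.e. S = L * (1.7*T + Cb*B)
Step 1 — 1.7*T = 1.7 * 15.3 = 26.01 m
Step 2 — Cb*B = 0.74 * 34.5 = 25.53 m
Step 3 — 1.7*T + Cb*B = 26.01 + 25.53 = 51.54 m
Step 4 — S = 252.8 * 51.54 ≈ 13029 m^2 (5 s.f.)

13029 m^2


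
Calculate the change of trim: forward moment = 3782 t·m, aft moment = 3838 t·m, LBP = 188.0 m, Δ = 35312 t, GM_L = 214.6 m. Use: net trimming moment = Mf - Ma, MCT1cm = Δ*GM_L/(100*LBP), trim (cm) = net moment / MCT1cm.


Formula: net trimming moment = Mf - Ma; MCT1cm = Δ*GM_L/(100*LBP); trim = net moment / MCT1cm
Step 1 — net trimming moment = 3782 - 3838 = -56 t·m
Step 2 — MCT1cm = 35312 * 214.6 / (100 * 188.0) = 403.0827 t·m/cm
Step 3 — trim = -56 / 403.0827 ≈ -0.13893 cm (5 s.f.)

-0.13893 cm


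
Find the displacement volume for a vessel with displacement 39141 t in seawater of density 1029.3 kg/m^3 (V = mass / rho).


Formula: V = mass / rho
Step 1 — convert tonnes to kg: 39141 t * 1000 = 39141000 kg
Step 2 — V = 39141000 / 1029.3 ≈ 38027 m^3 (5 s.f.)

38027 m^3


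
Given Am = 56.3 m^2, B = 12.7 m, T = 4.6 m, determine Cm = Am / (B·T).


Formula: Cm = Am / (B * T)
Step 1 — B * T = 12.7 * 4.6 = 58.42 m^2
Step 2 — Cm = 56.3 / 58.42 ≈ 0.96371 (5 s.f.)

0.96371


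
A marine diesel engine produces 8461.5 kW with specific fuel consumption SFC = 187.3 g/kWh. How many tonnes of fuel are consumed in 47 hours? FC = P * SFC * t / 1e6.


Formula: FC (tonnes) = P * SFC * t / 1,000,000
Step 1 — P * SFC * t = 8461.5 * 187.3 * 47 = 74487430.65 g
Step 2 — FC (tonnes) = 74487430.65 / 1,000,000 ≈ 74.487 tonnes (5 s.f.)

74.487 tonnes


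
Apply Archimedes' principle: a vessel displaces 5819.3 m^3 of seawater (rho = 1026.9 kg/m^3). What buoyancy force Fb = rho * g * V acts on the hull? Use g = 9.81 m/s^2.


Formula: Fb = rho * g * V
Substituting: Fb = 1026.9 * 9.81 * 5819.3
Intermediate: 1026.9 * 9.81 = 10073.889
Result: Fb = 10073.889 * 5819.3 ≈ 58623000 N (5 s.f.)

58623000 N


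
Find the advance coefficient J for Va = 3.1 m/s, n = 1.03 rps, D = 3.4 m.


Formula: J = Va / (n * D)
Step 1 — n * D = 1.03 * 3.4 = 3.502
Step 2 — J = 3.1 / 3.502 ≈ 0.88521 (5 s.f.)

0.88521


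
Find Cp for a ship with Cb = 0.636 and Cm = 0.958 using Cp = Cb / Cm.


Formula: Cp = Cb / Cm
Substituting: Cp = 0.636 / 0.958
Result: Cp ≈ 0.66388 (5 s.f.)

0.66388


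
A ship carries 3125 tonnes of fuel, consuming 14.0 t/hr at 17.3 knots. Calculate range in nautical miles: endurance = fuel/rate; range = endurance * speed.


Formula: endurance = fuel / rate; range = endurance * speed
Step 1 — endurance = 3125 / 14.0 = 223.2143 hours
Step 2 — range = 223.2143 * 17.3 ≈ 3861.6 nautical miles (5 s.f.)

3861.6 NM


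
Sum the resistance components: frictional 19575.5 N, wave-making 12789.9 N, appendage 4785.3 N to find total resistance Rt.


Formula: Rt = Rf + Rw + Ra
Substituting: Rt = 19575.5 + 12789.9 + 4785.3
Result: Rt = 37150.7 N

37150.7 N


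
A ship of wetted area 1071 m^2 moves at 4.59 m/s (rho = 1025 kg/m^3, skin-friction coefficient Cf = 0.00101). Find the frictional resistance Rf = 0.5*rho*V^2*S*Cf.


Formula: Rf = 0.5 * rho * V^2 * S * Cf
Step 1 — V^2 = 4.59^2 = 21.0681
Step 2 — 0.5 * rho * V^2 = 0.5 * 1025 * 21.0681 = 10797.40125
Step 3 — Rf = 10797.40125 * 1071 * 0.00101 ≈ 11680 N (5 s.f.)

11680 N


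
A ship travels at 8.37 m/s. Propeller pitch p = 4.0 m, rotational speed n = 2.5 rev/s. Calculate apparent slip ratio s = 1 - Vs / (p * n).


Formula: s = 1 - Vs / (p * n)
Step 1 — p * n = 4.0 * 2.5 = 10.0
Step 2 — Vs / (p*n) = 8.37 / 10.0 = 0.837 (6 d.p.)
Step 3 — s = 1 - 0.837 = 0.163

0.163


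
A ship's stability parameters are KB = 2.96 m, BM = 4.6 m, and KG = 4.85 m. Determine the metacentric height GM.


Formula: GM = KB + BM - KG
Step 1 — KM = KB + BM = 2.96 + 4.6 = 7.56 m
Step 2 — GM = KM - KG = 7.56 - 4.85 = 2.71 m

2.71 m


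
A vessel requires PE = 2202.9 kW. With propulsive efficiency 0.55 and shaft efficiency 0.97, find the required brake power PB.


Formula: PB = PE / (eta_D * eta_S)
Step 1 — combined efficiency = eta_D * eta_S = 0.55 * 0.97 = 0.5335
Step 2 — PB = 2202.9 / 0.5335 ≈ 4129.1 kW (5 s.f.)

4129.1 kW


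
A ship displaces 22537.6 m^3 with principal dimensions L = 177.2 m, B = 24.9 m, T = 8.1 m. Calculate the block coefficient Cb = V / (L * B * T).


Formula: Cb = V / (L * B * T)
Step 1 — L * B * T = 177.2 * 24.9 * 8.1 = 35739.468 m^3
Step 2 — Cb = 22537.6 / 35739.468 ≈ 0.63061 (5 s.f.)

0.63061


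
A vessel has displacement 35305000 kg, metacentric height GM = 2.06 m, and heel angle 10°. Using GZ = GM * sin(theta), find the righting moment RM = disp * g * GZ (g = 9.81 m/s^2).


Formula: GZ = GM * sin(theta); RM = disp * g * GZ
Step 1 — GZ = 2.06 * sin(10°) = 2.06 * 0.173648 = 0.357715 m
Step 2 — RM = 35305000 * 9.81 * 0.357715 ≈ 123890000 N·m (5 s.f.)

123890000 N·m


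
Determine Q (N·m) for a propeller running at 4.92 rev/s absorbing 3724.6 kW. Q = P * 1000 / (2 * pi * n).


Formula: Q = P_W / (2 * pi * n)
Step 1 — P_W = 3724.6 kW * 1000 = 3724600.0 W
Step 2 — 2 * pi * n = 2 * pi * 4.92 = 30.913272
Step 3 — Q = 3724600.0 / 30.913272 ≈ 120490 N·m (5 s.f.)

120490 N·m


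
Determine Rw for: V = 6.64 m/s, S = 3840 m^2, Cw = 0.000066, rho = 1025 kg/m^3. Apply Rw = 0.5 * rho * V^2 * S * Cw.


Formula: Rw = 0.5 * rho * V^2 * S * Cw
Step 1 — V^2 = 6.64^2 = 44.0896
Step 2 — 0.5 * rho * V^2 = 0.5 * 1025 * 44.0896 = 22595.92
Step 3 — Rw = 22595.92 * 3840 * 0.000066 ≈ 5726.7 N (5 s.f.)

5726.7 N


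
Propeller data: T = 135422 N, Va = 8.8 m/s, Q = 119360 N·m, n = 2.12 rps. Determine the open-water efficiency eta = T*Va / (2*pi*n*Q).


Formula: eta = T * Va / (2 * pi * n * Q)
Step 1 — numerator = T * Va = 135422 * 8.8 = 1191713.6
Step 2 — 2 * pi * n = 2 * pi * 2.12 = 13.320353
Step 3 — denominator = 13.320353 * 119360 = 1589917.33
Step 4 — eta = 1191713.6 / 1589917.33 ≈ 0.74954 (5 s.f.)

0.74954


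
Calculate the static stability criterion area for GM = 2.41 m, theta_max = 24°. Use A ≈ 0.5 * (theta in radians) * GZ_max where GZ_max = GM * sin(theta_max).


Formula: GZ_max = GM * sin(theta); Area = 0.5 * theta_rad * GZ_max
Step 1 — GZ_max = 2.41 * sin(24°) = 2.41 * 0.406737 = 0.980236 m
Step 2 — theta_rad = 24 * pi/180 = 0.418879 rad
Step 3 — Area = 0.5 * 0.418879 * 0.980236 ≈ 0.20530 m·rad (5 s.f.)

0.20530 m·rad


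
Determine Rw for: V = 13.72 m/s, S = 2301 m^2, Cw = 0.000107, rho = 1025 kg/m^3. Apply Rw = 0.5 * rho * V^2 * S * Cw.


Formula: Rw = 0.5 * rho * V^2 * S * Cw
Step 1 — V^2 = 13.72^2 = 188.2384
Step 2 — 0.5 * rho * V^2 = 0.5 * 1025 * 188.2384 = 96472.18
Step 3 — Rw = 96472.18 * 2301 * 0.000107 ≈ 23752 N (5 s.f.)

23752 N


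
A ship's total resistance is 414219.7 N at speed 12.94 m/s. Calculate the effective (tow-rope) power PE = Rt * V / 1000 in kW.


Formula: PE = Rt * V / 1000 (kW)
Step 1 — PE (W) = 414219.7 * 12.94 = 5360002.918 W
Step 2 — PE (kW) = 5360002.918 / 1000 ≈ 5360.0 kW (5 s.f.)

5360.0 kW


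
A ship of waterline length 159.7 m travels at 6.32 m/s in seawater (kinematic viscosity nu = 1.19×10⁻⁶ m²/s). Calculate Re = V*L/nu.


Formula: Re = V * L / nu
Step 1 — V * L = 6.32 * 159.7 = 1009.304 m^2/s
Step 2 — Re = 1009.304 / 1.19e-6 = 8.48e+08

8.48e+08


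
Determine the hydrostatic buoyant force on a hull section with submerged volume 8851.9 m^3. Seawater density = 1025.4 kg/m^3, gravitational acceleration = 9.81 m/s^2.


Formula: Fb = rho * g * V
Substituting: Fb = 1025.4 * 9.81 * 8851.9
Intermediate: 1025.4 * 9.81 = 10059.174
Result: Fb = 10059.174 * 8851.9 ≈ 89043000 N (5 s.f.)

89043000 N


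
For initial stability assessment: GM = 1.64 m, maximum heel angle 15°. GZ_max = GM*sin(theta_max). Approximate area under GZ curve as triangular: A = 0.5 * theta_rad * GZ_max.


Formula: GZ_max = GM * sin(theta); Area = 0.5 * theta_rad * GZ_max
Step 1 — GZ_max = 1.64 * sin(15°) = 1.64 * 0.258819 = 0.424463 m
Step 2 — theta_rad = 15 * pi/180 = 0.261799 rad
Step 3 — Area = 0.5 * 0.261799 * 0.424463 ≈ 0.055562 m·rad (5 s.f.)

0.055562 m·rad


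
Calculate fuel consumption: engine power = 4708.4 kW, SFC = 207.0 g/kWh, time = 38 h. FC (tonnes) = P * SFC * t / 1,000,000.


Formula: FC (tonnes) = P * SFC * t / 1,000,000
Step 1 — P * SFC * t = 4708.4 * 207.0 * 38 = 37036274.4 g
Step 2 — FC (tonnes) = 37036274.4 / 1,000,000 ≈ 37.036 tonnes (5 s.f.)

37.036 tonnes


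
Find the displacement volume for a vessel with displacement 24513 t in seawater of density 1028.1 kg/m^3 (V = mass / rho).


Formula: V = mass / rho
Step 1 — convert tonnes to kg: 24513 t * 1000 = 24513000 kg
Step 2 — V = 24513000 / 1028.1 ≈ 23843 m^3 (5 s.f.)

23843 m^3


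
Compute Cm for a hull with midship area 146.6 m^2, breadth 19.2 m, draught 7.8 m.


Formula: Cm = Am / (B * T)
Step 1 — B * T = 19.2 * 7.8 = 149.76 m^2
Step 2 — Cm = 146.6 / 149.76 ≈ 0.97890 (5 s.f.)

0.97890


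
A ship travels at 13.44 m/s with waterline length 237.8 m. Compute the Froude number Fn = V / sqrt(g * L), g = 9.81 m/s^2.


Formula: Fn = V / sqrt(g * L)
Step 1 — g * L = 9.81 * 237.8 = 2332.818
Step 2 — sqrt(g * L) = sqrt(2332.818) = 48.299255
Step 3 — Fn = 13.44 / 48.299255 ≈ 0.27827 (5 s.f.)

0.27827


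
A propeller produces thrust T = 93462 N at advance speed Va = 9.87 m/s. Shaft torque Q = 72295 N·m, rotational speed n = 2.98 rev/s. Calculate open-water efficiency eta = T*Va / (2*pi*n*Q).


Formula: eta = T * Va / (2 * pi * n * Q)
Step 1 — numerator = T * Va = 93462 * 9.87 = 922469.94
Step 2 — 2 * pi * n = 2 * pi * 2.98 = 18.723892
Step 3 — denominator = 18.723892 * 72295 = 1353643.77
Step 4 — eta = 922469.94 / 1353643.77 ≈ 0.68147 (5 s.f.)

0.68147


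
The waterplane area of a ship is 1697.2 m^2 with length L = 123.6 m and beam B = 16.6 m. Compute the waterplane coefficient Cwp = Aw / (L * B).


Formula: Cwp = Aw / (L * B)
Step 1 — L * B = 123.6 * 16.6 = 2051.76 m^2
Step 2 — Cwp = 1697.2 / 2051.76 ≈ 0.82719 (5 s.f.)

0.82719


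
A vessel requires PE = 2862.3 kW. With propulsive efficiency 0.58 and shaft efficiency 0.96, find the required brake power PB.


Formula: PB = PE / (eta_D * eta_S)
Step 1 — combined efficiency = eta_D * eta_S = 0.58 * 0.96 = 0.5568
Step 2 — PB = 2862.3 / 0.5568 ≈ 5140.6 kW (5 s.f.)

5140.6 kW


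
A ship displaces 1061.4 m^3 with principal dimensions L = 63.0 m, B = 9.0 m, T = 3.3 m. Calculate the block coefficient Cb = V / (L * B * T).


Formula: Cb = V / (L * B * T)
Step 1 — L * B * T = 63.0 * 9.0 * 3.3 = 1871.1 m^3
Step 2 — Cb = 1061.4 / 1871.1 ≈ 0.56726 (5 s.f.)

0.56726


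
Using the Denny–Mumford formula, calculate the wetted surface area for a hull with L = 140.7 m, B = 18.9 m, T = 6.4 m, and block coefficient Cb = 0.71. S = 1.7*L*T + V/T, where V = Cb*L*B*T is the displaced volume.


Formula: S = 1.7*L*T + V/T with V = Cb*L*B*T, i.e. S = L * (1.7*T + Cb*B)
Step 1 — 1.7*T = 1.7 * 6.4 = 10.88 m
Step 2 — Cb*B = 0.71 * 18.9 = 13.419 m
Step 3 — 1.7*T + Cb*B = 10.88 + 13.419 = 24.299 m
Step 4 — S = 140.7 * 24.299 ≈ 3418.9 m^2 (5 s.f.)

3418.9 m^2


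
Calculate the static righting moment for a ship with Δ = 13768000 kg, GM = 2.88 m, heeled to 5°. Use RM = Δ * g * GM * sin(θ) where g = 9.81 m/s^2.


Formula: GZ = GM * sin(theta); RM = disp * g * GZ
Step 1 — GZ = 2.88 * sin(5°) = 2.88 * 0.087156 = 0.251009 m
Step 2 — RM = 13768000 * 9.81 * 0.251009 ≈ 33902000 N·m (5 s.f.)

33902000 N·m


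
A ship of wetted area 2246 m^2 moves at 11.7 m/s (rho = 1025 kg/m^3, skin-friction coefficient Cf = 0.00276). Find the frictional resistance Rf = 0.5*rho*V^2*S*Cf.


Formula: Rf = 0.5 * rho * V^2 * S * Cf
Step 1 — V^2 = 11.7^2 = 136.89
Step 2 — 0.5 * rho * V^2 = 0.5 * 1025 * 136.89 = 70156.125
Step 3 — Rf = 70156.125 * 2246 * 0.00276 ≈ 434900 N (5 s.f.)

434900 N


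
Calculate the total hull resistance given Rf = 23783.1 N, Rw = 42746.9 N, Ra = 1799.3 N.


Formula: Rt = Rf + Rw + Ra
Substituting: Rt = 23783.1 + 42746.9 + 1799.3
Result: Rt = 68329.3 N

68329.3 N


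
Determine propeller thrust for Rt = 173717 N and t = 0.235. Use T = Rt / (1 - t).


Formula: T = Rt / (1 - t)
Step 1 — (1 - t) = 1 - 0.235 = 0.765
Step 2 — T = 173717 / 0.765 ≈ 227080 N (5 s.f.)

227080 N


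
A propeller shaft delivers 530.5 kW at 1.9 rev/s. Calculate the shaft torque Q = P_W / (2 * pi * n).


Formula: Q = P_W / (2 * pi * n)
Step 1 — P_W = 530.5 kW * 1000 = 530500.0 W
Step 2 — 2 * pi * n = 2 * pi * 1.9 = 11.938052
Step 3 — Q = 530500.0 / 11.938052 ≈ 44438 N·m (5 s.f.)

44438 N·m


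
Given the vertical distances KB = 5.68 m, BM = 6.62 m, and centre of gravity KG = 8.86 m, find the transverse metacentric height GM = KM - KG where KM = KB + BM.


Formula: GM = KB + BM - KG
Step 1 — KM = KB + BM = 5.68 + 6.62 = 12.3 m
Step 2 — GM = KM - KG = 12.3 - 8.86 = 3.44 m

3.44 m


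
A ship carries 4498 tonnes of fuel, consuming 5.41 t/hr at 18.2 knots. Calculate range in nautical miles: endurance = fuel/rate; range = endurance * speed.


Formula: endurance = fuel / rate; range = endurance * speed
Step 1 — endurance = 4498 / 5.41 = 831.4233 hours
Step 2 — range = 831.4233 * 18.2 ≈ 15132 nautical miles (5 s.f.)

15132 NM


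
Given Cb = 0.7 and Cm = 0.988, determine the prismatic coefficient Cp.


Formula: Cp = Cb / Cm
Substituting: Cp = 0.7 / 0.988
Result: Cp ≈ 0.70850 (5 s.f.)

0.70850


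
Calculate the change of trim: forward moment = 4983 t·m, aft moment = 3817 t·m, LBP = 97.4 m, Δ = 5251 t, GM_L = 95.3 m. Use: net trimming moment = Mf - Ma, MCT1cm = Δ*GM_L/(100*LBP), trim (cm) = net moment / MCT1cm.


Formula: net trimming moment = Mf - Ma; MCT1cm = Δ*GM_L/(100*LBP); trim = net moment / MCT1cm
Step 1 — net trimming moment = 4983 - 3817 = 1166 t·m
Step 2 — MCT1cm = 5251 * 95.3 / (100 * 97.4) = 51.3779 t·m/cm
Step 3 — trim = 1166 / 51.3779 ≈ 22.695 cm (5 s.f.)

22.695 cm


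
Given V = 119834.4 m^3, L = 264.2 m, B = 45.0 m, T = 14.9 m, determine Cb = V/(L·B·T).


Formula: Cb = V / (L * B * T)
Step 1 — L * B * T = 264.2 * 45.0 * 14.9 = 177146.1 m^3
Step 2 — Cb = 119834.4 / 177146.1 ≈ 0.67647 (5 s.f.)

0.67647


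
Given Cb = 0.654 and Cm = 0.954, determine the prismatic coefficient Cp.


Formula: Cp = Cb / Cm
Substituting: Cp = 0.654 / 0.954
Result: Cp ≈ 0.68553 (5 s.f.)

0.68553


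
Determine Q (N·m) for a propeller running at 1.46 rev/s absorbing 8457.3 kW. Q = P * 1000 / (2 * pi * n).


Formula: Q = P_W / (2 * pi * n)
Step 1 — P_W = 8457.3 kW * 1000 = 8457300.0 W
Step 2 — 2 * pi * n = 2 * pi * 1.46 = 9.173451
Step 3 — Q = 8457300.0 / 9.173451 ≈ 921930 N·m (5 s.f.)

921930 N·m


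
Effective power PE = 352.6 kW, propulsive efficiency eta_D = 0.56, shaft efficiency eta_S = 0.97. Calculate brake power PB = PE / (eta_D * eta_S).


Formula: PB = PE / (eta_D * eta_S)
Step 1 — combined efficiency = eta_D * eta_S = 0.56 * 0.97 = 0.5432
Step 2 — PB = 352.6 / 0.5432 ≈ 649.12 kW (5 s.f.)

649.12 kW


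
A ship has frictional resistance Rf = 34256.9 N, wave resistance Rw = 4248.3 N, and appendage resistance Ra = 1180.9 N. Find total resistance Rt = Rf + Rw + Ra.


Formula: Rt = Rf + Rw + Ra
Substituting: Rt = 34256.9 + 4248.3 + 1180.9
Result: Rt = 39686.1 N

39686.1 N


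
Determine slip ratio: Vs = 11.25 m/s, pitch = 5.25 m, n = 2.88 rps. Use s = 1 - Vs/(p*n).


Formula: s = 1 - Vs / (p * n)
Step 1 — p * n = 5.25 * 2.88 = 15.12
Step 2 — Vs / (p*n) = 11.25 / 15.12 = 0.744048 (6 d.p.)
Step 3 — s = 1 - 0.744048 = 0.255952

0.255952


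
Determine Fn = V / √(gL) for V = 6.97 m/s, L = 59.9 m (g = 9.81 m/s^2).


Formula: Fn = V / sqrt(g * L)
Step 1 — g * L = 9.81 * 59.9 = 587.619
Step 2 — sqrt(g * L) = sqrt(587.619) = 24.240854
Step 3 — Fn = 6.97 / 24.240854 ≈ 0.28753 (5 s.f.)

0.28753


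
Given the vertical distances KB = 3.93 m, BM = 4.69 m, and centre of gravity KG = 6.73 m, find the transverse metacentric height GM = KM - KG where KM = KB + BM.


Formula: GM = KB + BM - KG
Step 1 — KM = KB + BM = 3.93 + 4.69 = 8.62 m
Step 2 — GM = KM - KG = 8.62 - 6.73 = 1.89 m

1.89 m


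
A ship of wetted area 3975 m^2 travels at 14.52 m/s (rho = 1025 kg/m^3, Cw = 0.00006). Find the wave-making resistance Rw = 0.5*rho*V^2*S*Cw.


Formula: Rw = 0.5 * rho * V^2 * S * Cw
Step 1 — V^2 = 14.52^2 = 210.8304
Step 2 — 0.5 * rho * V^2 = 0.5 * 1025 * 210.8304 = 108050.58
Step 3 — Rw = 108050.58 * 3975 * 0.00006 ≈ 25770 N (5 s.f.)

25770 N


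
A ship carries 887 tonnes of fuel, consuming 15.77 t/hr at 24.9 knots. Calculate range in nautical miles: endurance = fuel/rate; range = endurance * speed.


Formula: endurance = fuel / rate; range = endurance * speed
Step 1 — endurance = 887 / 15.77 = 56.246 hours
Step 2 — range = 56.246 * 24.9 ≈ 1400.5 nautical miles (5 s.f.)

1400.5 NM


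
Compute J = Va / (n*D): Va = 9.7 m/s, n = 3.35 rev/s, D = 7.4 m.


Formula: J = Va / (n * D)
Step 1 — n * D = 3.35 * 7.4 = 24.79
Step 2 — J = 9.7 / 24.79 ≈ 0.39129 (5 s.f.)

0.39129


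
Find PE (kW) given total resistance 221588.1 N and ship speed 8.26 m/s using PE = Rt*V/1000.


Formula: PE = Rt * V / 1000 (kW)
Step 1 — PE (W) = 221588.1 * 8.26 = 1830317.706 W
Step 2 — PE (kW) = 1830317.706 / 1000 ≈ 1830.3 kW (5 s.f.)

1830.3 kW


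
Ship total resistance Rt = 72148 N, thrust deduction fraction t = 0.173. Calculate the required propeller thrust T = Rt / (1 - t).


Formula: T = Rt / (1 - t)
Step 1 — (1 - t) = 1 - 0.173 = 0.827
Step 2 — T = 72148 / 0.827 ≈ 87241 N (5 s.f.)

87241 N


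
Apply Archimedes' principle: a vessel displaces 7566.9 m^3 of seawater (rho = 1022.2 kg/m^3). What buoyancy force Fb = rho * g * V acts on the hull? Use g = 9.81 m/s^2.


Formula: Fb = rho * g * V
Substituting: Fb = 1022.2 * 9.81 * 7566.9
Intermediate: 1022.2 * 9.81 = 10027.782
Result: Fb = 10027.782 * 7566.9 ≈ 75879000 N (5 s.f.)

75879000 N


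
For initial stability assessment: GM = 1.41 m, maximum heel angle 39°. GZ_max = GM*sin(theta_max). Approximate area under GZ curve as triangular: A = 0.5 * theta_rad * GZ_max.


Formula: GZ_max = GM * sin(theta); Area = 0.5 * theta_rad * GZ_max
Step 1 — GZ_max = 1.41 * sin(39°) = 1.41 * 0.62932 = 0.887341 m
Step 2 — theta_rad = 39 * pi/180 = 0.680678 rad
Step 3 — Area = 0.5 * 0.680678 * 0.887341 ≈ 0.30200 m·rad (5 s.f.)

0.30200 m·rad


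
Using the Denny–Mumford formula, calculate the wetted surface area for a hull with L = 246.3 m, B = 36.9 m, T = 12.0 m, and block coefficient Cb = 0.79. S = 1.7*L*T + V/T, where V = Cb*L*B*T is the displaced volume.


Formula: S = 1.7*L*T + V/T with V = Cb*L*B*T, i.e. S = L * (1.7*T + Cb*B)
Step 1 — 1.7*T = 1.7 * 12.0 = 20.4 m
Step 2 — Cb*B = 0.79 * 36.9 = 29.151 m
Step 3 — 1.7*T + Cb*B = 20.4 + 29.151 = 49.551 m
Step 4 — S = 246.3 * 49.551 ≈ 12204 m^2 (5 s.f.)

12204 m^2


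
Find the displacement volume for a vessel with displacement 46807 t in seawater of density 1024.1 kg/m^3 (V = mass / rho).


Formula: V = mass / rho
Step 1 — convert tonnes to kg: 46807 t * 1000 = 46807000 kg
Step 2 — V = 46807000 / 1024.1 ≈ 45705 m^3 (5 s.f.)

45705 m^3


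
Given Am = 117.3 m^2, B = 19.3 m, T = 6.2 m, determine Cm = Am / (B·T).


Formula: Cm = Am / (B * T)
Step 1 — B * T = 19.3 * 6.2 = 119.66 m^2
Step 2 — Cm = 117.3 / 119.66 ≈ 0.98028 (5 s.f.)

0.98028


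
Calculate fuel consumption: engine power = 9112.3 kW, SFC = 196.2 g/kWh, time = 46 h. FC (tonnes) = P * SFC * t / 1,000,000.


Formula: FC (tonnes) = P * SFC * t / 1,000,000
Step 1 — P * SFC * t = 9112.3 * 196.2 * 46 = 82240329.96 g
Step 2 — FC (tonnes) = 82240329.96 / 1,000,000 ≈ 82.240 tonnes (5 s.f.)

82.240 tonnes


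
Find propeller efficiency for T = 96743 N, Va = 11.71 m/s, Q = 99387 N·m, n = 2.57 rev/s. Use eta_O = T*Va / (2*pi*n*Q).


Formula: eta = T * Va / (2 * pi * n * Q)
Step 1 — numerator = T * Va = 96743 * 11.71 = 1132860.53
Step 2 — 2 * pi * n = 2 * pi * 2.57 = 16.147786
Step 3 — denominator = 16.147786 * 99387 = 1604880.01
Step 4 — eta = 1132860.53 / 1604880.01 ≈ 0.70588 (5 s.f.)

0.70588


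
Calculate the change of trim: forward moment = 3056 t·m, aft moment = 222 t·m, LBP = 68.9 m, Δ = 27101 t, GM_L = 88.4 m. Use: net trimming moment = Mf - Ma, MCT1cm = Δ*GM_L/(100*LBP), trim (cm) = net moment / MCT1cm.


Formula: net trimming moment = Mf - Ma; MCT1cm = Δ*GM_L/(100*LBP); trim = net moment / MCT1cm
Step 1 — net trimming moment = 3056 - 222 = 2834 t·m
Step 2 — MCT1cm = 27101 * 88.4 / (100 * 68.9) = 347.7109 t·m/cm
Step 3 — trim = 2834 / 347.7109 ≈ 8.1504 cm (5 s.f.)

8.1504 cm


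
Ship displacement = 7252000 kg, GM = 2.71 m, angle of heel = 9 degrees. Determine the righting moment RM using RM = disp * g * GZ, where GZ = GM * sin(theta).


Formula: GZ = GM * sin(theta); RM = disp * g * GZ
Step 1 — GZ = 2.71 * sin(9°) = 2.71 * 0.156434 = 0.423936 m
Step 2 — RM = 7252000 * 9.81 * 0.423936 ≈ 30160000 N·m (5 s.f.)

30160000 N·m


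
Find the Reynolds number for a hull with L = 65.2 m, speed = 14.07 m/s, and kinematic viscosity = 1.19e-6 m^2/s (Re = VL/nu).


Formula: Re = V * L / nu
Step 1 — V * L = 14.07 * 65.2 = 917.364 m^2/s
Step 2 — Re = 917.364 / 1.19e-6 = 7.71e+08

7.71e+08


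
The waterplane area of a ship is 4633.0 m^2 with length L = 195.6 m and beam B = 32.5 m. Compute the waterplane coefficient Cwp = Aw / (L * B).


Formula: Cwp = Aw / (L * B)
Step 1 — L * B = 195.6 * 32.5 = 6357.0 m^2
Step 2 — Cwp = 4633.0 / 6357.0 ≈ 0.72880 (5 s.f.)

0.72880


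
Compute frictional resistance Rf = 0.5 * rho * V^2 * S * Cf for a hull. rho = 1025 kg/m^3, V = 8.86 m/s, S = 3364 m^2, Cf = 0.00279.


Formula: Rf = 0.5 * rho * V^2 * S * Cf
Step 1 — V^2 = 8.86^2 = 78.4996
Step 2 — 0.5 * rho * V^2 = 0.5 * 1025 * 78.4996 = 40231.045
Step 3 — Rf = 40231.045 * 3364 * 0.00279 ≈ 377590 N (5 s.f.)

377590 N


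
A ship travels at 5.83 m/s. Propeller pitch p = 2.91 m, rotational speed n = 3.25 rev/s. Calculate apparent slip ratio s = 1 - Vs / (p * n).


Formula: s = 1 - Vs / (p * n)
Step 1 — p * n = 2.91 * 3.25 = 9.4575
Step 2 — Vs / (p*n) = 5.83 / 9.4575 = 0.616442 (6 d.p.)
Step 3 — s = 1 - 0.616442 = 0.383558

0.383558


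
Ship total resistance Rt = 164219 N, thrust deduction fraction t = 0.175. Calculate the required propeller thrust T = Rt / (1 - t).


Formula: T = Rt / (1 - t)
Step 1 — (1 - t) = 1 - 0.175 = 0.825
Step 2 — T = 164219 / 0.825 ≈ 199050 N (5 s.f.)

199050 N


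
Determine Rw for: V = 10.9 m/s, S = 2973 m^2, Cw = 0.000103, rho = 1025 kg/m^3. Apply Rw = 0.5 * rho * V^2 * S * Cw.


Formula: Rw = 0.5 * rho * V^2 * S * Cw
Step 1 — V^2 = 10.9^2 = 118.81
Step 2 — 0.5 * rho * V^2 = 0.5 * 1025 * 118.81 = 60890.125
Step 3 — Rw = 60890.125 * 2973 * 0.000103 ≈ 18646 N (5 s.f.)

18646 N


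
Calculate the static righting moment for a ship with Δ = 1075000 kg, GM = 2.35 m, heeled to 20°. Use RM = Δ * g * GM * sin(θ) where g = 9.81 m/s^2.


Formula: GZ = GM * sin(theta); RM = disp * g * GZ
Step 1 — GZ = 2.35 * sin(20°) = 2.35 * 0.34202 = 0.803747 m
Step 2 — RM = 1075000 * 9.81 * 0.803747 ≈ 8476100 N·m (5 s.f.)

8476100 N·m


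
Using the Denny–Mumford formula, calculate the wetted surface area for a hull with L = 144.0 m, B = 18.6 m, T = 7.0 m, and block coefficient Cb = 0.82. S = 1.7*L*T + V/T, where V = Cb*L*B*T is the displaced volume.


Formula: S = 1.7*L*T + V/T with V = Cb*L*B*T, i.e. S = L * (1.7*T + Cb*B)
Step 1 — 1.7*T = 1.7 * 7.0 = 11.9 m
Step 2 — Cb*B = 0.82 * 18.6 = 15.252 m
Step 3 — 1.7*T + Cb*B = 11.9 + 15.252 = 27.152 m
Step 4 — S = 144.0 * 27.152 ≈ 3909.9 m^2 (5 s.f.)

3909.9 m^2


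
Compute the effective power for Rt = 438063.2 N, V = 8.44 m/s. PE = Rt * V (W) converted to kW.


Formula: PE = Rt * V / 1000 (kW)
Step 1 — PE (W) = 438063.2 * 8.44 = 3697253.408 W
Step 2 — PE (kW) = 3697253.408 / 1000 ≈ 3697.3 kW (5 s.f.)

3697.3 kW


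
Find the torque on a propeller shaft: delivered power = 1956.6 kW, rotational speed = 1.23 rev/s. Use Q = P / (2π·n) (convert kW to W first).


Formula: Q = P_W / (2 * pi * n)
Step 1 — P_W = 1956.6 kW * 1000 = 1956600.0 W
Step 2 — 2 * pi * n = 2 * pi * 1.23 = 7.728318
Step 3 — Q = 1956600.0 / 7.728318 ≈ 253170 N·m (5 s.f.)

253170 N·m


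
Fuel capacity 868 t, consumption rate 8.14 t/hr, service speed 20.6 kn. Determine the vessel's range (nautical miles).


Formula: endurance = fuel / rate; range = endurance * speed
Step 1 — endurance = 868 / 8.14 = 106.6339 hours
Step 2 — range = 106.6339 * 20.6 ≈ 2196.7 nautical miles (5 s.f.)

2196.7 NM


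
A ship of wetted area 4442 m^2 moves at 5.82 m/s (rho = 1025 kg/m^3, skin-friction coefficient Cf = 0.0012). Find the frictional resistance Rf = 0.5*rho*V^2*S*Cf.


Formula: Rf = 0.5 * rho * V^2 * S * Cf
Step 1 — V^2 = 5.82^2 = 33.8724
Step 2 — 0.5 * rho * V^2 = 0.5 * 1025 * 33.8724 = 17359.605
Step 3 — Rf = 17359.605 * 4442 * 0.0012 ≈ 92534 N (5 s.f.)

92534 N


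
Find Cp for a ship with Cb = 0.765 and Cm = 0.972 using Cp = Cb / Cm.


Formula: Cp = Cb / Cm
Substituting: Cp = 0.765 / 0.972
Result: Cp ≈ 0.78704 (5 s.f.)

0.78704


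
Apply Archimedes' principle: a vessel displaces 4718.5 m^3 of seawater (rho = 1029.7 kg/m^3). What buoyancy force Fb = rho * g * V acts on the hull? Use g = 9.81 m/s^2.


Formula: Fb = rho * g * V
Substituting: Fb = 1029.7 * 9.81 * 4718.5
Intermediate: 1029.7 * 9.81 = 10101.357
Result: Fb = 10101.357 * 4718.5 ≈ 47663000 N (5 s.f.)

47663000 N


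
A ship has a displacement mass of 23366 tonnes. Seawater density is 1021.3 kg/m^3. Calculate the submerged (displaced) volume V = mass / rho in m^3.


Formula: V = mass / rho
Step 1 — convert tonnes to kg: 23366 t * 1000 = 23366000 kg
Step 2 — V = 23366000 / 1021.3 ≈ 22879 m^3 (5 s.f.)

22879 m^3


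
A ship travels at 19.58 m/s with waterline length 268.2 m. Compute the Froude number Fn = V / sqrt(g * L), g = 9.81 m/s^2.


Formula: Fn = V / sqrt(g * L)
Step 1 — g * L = 9.81 * 268.2 = 2631.042
Step 2 — sqrt(g * L) = sqrt(2631.042) = 51.293684
Step 3 — Fn = 19.58 / 51.293684 ≈ 0.38172 (5 s.f.)

0.38172


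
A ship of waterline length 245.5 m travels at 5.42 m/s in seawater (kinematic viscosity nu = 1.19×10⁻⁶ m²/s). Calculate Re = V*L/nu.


Formula: Re = V * L / nu
Step 1 — V * L = 5.42 * 245.5 = 1330.61 m^2/s
Step 2 — Re = 1330.61 / 1.19e-6 = 1.12e+09

1.12e+09


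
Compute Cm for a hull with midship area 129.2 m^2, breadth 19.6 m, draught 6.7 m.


Formula: Cm = Am / (B * T)
Step 1 — B * T = 19.6 * 6.7 = 131.32 m^2
Step 2 — Cm = 129.2 / 131.32 ≈ 0.98386 (5 s.f.)

0.98386


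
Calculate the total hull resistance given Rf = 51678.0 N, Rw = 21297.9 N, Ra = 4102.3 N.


Formula: Rt = Rf + Rw + Ra
Substituting: Rt = 51678.0 + 21297.9 + 4102.3
Result: Rt = 77078.2 N

77078.2 N


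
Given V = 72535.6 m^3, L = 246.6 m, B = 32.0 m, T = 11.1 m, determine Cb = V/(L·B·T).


Formula: Cb = V / (L * B * T)
Step 1 — L * B * T = 246.6 * 32.0 * 11.1 = 87592.32 m^3
Step 2 — Cb = 72535.6 / 87592.32 ≈ 0.82810 (5 s.f.)

0.82810


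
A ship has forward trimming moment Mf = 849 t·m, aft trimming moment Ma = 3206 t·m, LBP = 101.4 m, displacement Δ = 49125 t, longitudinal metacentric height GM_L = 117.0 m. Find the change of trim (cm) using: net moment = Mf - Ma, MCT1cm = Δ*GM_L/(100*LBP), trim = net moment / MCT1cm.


Formula: net trimming moment = Mf - Ma; MCT1cm = Δ*GM_L/(100*LBP); trim = net moment / MCT1cm
Step 1 — net trimming moment = 849 - 3206 = -2357 t·m
Step 2 — MCT1cm = 49125 * 117.0 / (100 * 101.4) = 566.8269 t·m/cm
Step 3 — trim = -2357 / 566.8269 ≈ -4.1582 cm (5 s.f.)

-4.1582 cm


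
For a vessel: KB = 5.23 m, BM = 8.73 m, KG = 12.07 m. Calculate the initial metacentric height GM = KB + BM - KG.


Formula: GM = KB + BM - KG
Step 1 — KM = KB + BM = 5.23 + 8.73 = 13.96 m
Step 2 — GM = KM - KG = 13.96 - 12.07 = 1.89 m

1.89 m


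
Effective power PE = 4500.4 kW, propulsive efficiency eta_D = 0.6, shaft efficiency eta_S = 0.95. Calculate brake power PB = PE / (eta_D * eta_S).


Formula: PB = PE / (eta_D * eta_S)
Step 1 — combined efficiency = eta_D * eta_S = 0.6 * 0.95 = 0.57
Step 2 — PB = 4500.4 / 0.57 ≈ 7895.4 kW (5 s.f.)

7895.4 kW


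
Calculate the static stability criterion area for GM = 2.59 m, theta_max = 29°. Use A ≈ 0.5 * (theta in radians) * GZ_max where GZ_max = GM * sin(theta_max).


Formula: GZ_max = GM * sin(theta); Area = 0.5 * theta_rad * GZ_max
Step 1 — GZ_max = 2.59 * sin(29°) = 2.59 * 0.48481 = 1.255658 m
Step 2 — theta_rad = 29 * pi/180 = 0.506145 rad
Step 3 — Area = 0.5 * 0.506145 * 1.255658 ≈ 0.31777 m·rad (5 s.f.)

0.31777 m·rad


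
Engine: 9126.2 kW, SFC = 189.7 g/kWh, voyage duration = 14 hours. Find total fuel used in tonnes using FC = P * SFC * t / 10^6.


Formula: FC (tonnes) = P * SFC * t / 1,000,000
Step 1 — P * SFC * t = 9126.2 * 189.7 * 14 = 24237361.96 g
Step 2 — FC (tonnes) = 24237361.96 / 1,000,000 ≈ 24.237 tonnes (5 s.f.)

24.237 tonnes


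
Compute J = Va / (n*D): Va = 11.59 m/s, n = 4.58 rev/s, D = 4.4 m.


Formula: J = Va / (n * D)
Step 1 — n * D = 4.58 * 4.4 = 20.152
Step 2 — J = 11.59 / 20.152 ≈ 0.57513 (5 s.f.)

0.57513


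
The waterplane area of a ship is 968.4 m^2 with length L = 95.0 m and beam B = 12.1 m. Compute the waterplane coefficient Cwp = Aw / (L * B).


Formula: Cwp = Aw / (L * B)
Step 1 — L * B = 95.0 * 12.1 = 1149.5 m^2
Step 2 — Cwp = 968.4 / 1149.5 ≈ 0.84245 (5 s.f.)

0.84245


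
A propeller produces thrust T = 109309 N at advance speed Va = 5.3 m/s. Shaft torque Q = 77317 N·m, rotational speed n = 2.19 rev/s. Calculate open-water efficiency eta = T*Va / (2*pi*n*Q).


Formula: eta = T * Va / (2 * pi * n * Q)
Step 1 — numerator = T * Va = 109309 * 5.3 = 579337.7
Step 2 — 2 * pi * n = 2 * pi * 2.19 = 13.760176
Step 3 — denominator = 13.760176 * 77317 = 1063895.53
Step 4 — eta = 579337.7 / 1063895.53 ≈ 0.54454 (5 s.f.)

0.54454


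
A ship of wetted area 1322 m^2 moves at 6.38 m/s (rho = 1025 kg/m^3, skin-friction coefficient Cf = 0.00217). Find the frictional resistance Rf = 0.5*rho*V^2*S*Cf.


Formula: Rf = 0.5 * rho * V^2 * S * Cf
Step 1 — V^2 = 6.38^2 = 40.7044
Step 2 — 0.5 * rho * V^2 = 0.5 * 1025 * 40.7044 = 20861.005
Step 3 — Rf = 20861.005 * 1322 * 0.00217 ≈ 59845 N (5 s.f.)

59845 N


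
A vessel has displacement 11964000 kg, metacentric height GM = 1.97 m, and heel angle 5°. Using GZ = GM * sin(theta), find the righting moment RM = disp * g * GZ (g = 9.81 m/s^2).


Formula: GZ = GM * sin(theta); RM = disp * g * GZ
Step 1 — GZ = 1.97 * sin(5°) = 1.97 * 0.087156 = 0.171697 m
Step 2 — RM = 11964000 * 9.81 * 0.171697 ≈ 20152000 N·m (5 s.f.)

20152000 N·m


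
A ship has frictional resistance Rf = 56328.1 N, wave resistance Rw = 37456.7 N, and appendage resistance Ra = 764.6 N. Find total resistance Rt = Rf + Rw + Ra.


Formula: Rt = Rf + Rw + Ra
Substituting: Rt = 56328.1 + 37456.7 + 764.6
Result: Rt = 94549.4 N

94549.4 N


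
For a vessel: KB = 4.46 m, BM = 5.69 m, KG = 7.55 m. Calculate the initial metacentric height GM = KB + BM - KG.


Formula: GM = KB + BM - KG
Step 1 — KM = KB + BM = 4.46 + 5.69 = 10.15 m
Step 2 — GM = KM - KG = 10.15 - 7.55 = 2.6 m

2.6 m


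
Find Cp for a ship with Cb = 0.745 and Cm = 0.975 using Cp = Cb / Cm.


Formula: Cp = Cb / Cm
Substituting: Cp = 0.745 / 0.975
Result: Cp ≈ 0.76410 (5 s.f.)

0.76410


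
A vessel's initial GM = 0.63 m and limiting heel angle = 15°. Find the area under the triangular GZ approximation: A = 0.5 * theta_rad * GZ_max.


Formula: GZ_max = GM * sin(theta); Area = 0.5 * theta_rad * GZ_max
Step 1 — GZ_max = 0.63 * sin(15°) = 0.63 * 0.258819 = 0.163056 m
Step 2 — theta_rad = 15 * pi/180 = 0.261799 rad
Step 3 — Area = 0.5 * 0.261799 * 0.163056 ≈ 0.021344 m·rad (5 s.f.)

0.021344 m·rad


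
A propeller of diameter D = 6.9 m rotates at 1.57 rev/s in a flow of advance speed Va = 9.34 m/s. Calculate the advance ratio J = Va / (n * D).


Formula: J = Va / (n * D)
Step 1 — n * D = 1.57 * 6.9 = 10.833
Step 2 — J = 9.34 / 10.833 ≈ 0.86218 (5 s.f.)

0.86218


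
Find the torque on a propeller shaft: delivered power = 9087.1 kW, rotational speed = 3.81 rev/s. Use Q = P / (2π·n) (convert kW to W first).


Formula: Q = P_W / (2 * pi * n)
Step 1 — P_W = 9087.1 kW * 1000 = 9087100.0 W
Step 2 — 2 * pi * n = 2 * pi * 3.81 = 23.938936
Step 3 — Q = 9087100.0 / 23.938936 ≈ 379590 N·m (5 s.f.)

379590 N·m
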